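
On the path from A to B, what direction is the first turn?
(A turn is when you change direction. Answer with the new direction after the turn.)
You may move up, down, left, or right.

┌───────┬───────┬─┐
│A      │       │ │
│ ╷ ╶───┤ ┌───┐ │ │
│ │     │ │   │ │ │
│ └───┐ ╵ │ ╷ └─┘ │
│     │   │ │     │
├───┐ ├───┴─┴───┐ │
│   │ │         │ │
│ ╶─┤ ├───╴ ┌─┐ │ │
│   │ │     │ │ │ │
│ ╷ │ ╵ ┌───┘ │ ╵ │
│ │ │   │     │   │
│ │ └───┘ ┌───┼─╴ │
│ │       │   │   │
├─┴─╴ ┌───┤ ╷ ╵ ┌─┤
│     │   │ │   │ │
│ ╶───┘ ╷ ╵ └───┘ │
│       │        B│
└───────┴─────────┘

Directions: down, down, right, right, down, down, down, right, up, right, right, up, right, right, down, down, right, down, left, down, left, up, left, down, down, right, right, right
First turn direction: right

Solution:

┌───────┬───────┬─┐
│A      │       │ │
│ ╷ ╶───┤ ┌───┐ │ │
│↓│     │ │   │ │ │
│ └───┐ ╵ │ ╷ └─┘ │
│↳ → ↓│   │ │     │
├───┐ ├───┴─┴───┐ │
│   │↓│    ↱ → ↓│ │
│ ╶─┤ ├───╴ ┌─┐ │ │
│   │↓│↱ → ↑│ │↓│ │
│ ╷ │ ╵ ┌───┘ │ ╵ │
│ │ │↳ ↑│     │↳ ↓│
│ │ └───┘ ┌───┼─╴ │
│ │       │↓ ↰│↓ ↲│
├─┴─╴ ┌───┤ ╷ ╵ ┌─┤
│     │   │↓│↑ ↲│ │
│ ╶───┘ ╷ ╵ └───┘ │
│       │  ↳ → → B│
└───────┴─────────┘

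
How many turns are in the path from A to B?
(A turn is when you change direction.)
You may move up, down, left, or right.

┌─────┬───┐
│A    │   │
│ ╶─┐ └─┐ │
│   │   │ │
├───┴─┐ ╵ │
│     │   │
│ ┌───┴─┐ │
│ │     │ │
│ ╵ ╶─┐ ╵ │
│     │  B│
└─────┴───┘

Directions: right, right, down, right, down, right, down, down
Number of turns: 5

Solution:

┌─────┬───┐
│A → ↓│   │
│ ╶─┐ └─┐ │
│   │↳ ↓│ │
├───┴─┐ ╵ │
│     │↳ ↓│
│ ┌───┴─┐ │
│ │     │↓│
│ ╵ ╶─┐ ╵ │
│     │  B│
└─────┴───┘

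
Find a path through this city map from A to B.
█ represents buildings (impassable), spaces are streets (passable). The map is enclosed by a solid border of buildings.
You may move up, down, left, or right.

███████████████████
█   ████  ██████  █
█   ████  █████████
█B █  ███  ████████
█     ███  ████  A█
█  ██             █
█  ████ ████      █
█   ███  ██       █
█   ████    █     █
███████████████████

Finding the shortest path from A to B:
Movement: cardinal only
Path length: 19 steps
Directions: down → left → left → left → left → left → left → left → left → left → left → left → left → up → left → left → left → up → left

Solution:

███████████████████
█   ████  ██████  █
█   ████  █████████
█B↰█  ███  ████████
█ ↑←←↰███  ████  A█
█  ██↑←←←←←←←←←←←↲█
█  ████ ████      █
█   ███  ██       █
█   ████    █     █
███████████████████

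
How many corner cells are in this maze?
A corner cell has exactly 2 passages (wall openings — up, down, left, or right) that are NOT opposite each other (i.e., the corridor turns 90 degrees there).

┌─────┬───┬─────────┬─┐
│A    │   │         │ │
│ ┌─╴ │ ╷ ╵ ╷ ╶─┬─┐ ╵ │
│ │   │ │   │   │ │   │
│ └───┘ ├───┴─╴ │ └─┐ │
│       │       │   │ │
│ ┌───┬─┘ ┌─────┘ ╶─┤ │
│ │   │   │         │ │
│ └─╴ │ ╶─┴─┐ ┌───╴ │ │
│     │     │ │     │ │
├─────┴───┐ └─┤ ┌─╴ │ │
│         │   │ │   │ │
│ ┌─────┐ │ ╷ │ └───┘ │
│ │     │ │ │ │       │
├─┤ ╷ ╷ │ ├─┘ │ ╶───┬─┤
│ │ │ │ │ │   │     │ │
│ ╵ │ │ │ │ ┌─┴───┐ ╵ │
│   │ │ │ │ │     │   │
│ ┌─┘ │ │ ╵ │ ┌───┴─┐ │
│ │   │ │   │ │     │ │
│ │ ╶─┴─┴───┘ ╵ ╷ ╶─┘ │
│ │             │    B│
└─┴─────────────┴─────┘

Counting corner cells (2 non-opposite passages):
Total corners: 47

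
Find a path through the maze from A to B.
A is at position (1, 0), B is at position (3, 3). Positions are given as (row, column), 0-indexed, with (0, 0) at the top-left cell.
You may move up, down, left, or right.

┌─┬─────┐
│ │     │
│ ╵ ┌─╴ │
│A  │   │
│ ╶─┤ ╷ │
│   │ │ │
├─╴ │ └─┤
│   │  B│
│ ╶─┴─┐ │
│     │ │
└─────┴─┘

Finding the shortest path from (1, 0) to (3, 3):
Path length: 9 steps
Directions: right → up → right → right → down → left → down → down → right

Solution:

┌─┬─────┐
│ │↱ → ↓│
│ ╵ ┌─╴ │
│A ↑│↓ ↲│
│ ╶─┤ ╷ │
│   │↓│ │
├─╴ │ └─┤
│   │↳ B│
│ ╶─┴─┐ │
│     │ │
└─────┴─┘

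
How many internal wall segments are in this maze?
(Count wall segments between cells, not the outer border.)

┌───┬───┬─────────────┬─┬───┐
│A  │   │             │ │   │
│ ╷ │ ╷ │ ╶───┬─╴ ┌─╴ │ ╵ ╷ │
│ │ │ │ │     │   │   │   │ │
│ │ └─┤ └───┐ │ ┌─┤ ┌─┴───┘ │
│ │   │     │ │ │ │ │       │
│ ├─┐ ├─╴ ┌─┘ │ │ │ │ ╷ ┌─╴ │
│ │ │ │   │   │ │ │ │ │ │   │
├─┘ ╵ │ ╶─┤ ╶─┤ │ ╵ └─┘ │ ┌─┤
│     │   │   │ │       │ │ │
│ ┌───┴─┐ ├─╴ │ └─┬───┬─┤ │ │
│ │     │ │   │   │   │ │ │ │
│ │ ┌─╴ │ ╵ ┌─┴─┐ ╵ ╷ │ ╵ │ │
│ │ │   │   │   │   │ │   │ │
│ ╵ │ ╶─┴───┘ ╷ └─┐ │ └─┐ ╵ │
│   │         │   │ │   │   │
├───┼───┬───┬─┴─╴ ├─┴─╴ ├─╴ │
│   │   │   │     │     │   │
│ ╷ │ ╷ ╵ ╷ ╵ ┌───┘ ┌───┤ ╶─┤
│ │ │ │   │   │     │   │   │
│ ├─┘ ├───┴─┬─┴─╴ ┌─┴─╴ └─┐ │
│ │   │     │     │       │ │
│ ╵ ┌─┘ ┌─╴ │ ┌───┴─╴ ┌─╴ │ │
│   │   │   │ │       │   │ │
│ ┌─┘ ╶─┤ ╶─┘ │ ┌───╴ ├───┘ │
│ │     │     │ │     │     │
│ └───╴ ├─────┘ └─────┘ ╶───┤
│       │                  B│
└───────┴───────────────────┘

Counting internal wall segments:
Total internal walls: 169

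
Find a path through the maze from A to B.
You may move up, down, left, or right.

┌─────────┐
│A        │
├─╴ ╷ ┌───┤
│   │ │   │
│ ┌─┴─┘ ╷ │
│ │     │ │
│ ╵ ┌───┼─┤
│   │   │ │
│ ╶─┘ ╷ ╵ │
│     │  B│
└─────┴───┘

Finding the shortest path through the maze:
Path length: 12 steps
Directions: right → down → left → down → down → down → right → right → up → right → down → right

Solution:

┌─────────┐
│A ↓      │
├─╴ ╷ ┌───┤
│↓ ↲│ │   │
│ ┌─┴─┘ ╷ │
│↓│     │ │
│ ╵ ┌───┼─┤
│↓  │↱ ↓│ │
│ ╶─┘ ╷ ╵ │
│↳ → ↑│↳ B│
└─────┴───┘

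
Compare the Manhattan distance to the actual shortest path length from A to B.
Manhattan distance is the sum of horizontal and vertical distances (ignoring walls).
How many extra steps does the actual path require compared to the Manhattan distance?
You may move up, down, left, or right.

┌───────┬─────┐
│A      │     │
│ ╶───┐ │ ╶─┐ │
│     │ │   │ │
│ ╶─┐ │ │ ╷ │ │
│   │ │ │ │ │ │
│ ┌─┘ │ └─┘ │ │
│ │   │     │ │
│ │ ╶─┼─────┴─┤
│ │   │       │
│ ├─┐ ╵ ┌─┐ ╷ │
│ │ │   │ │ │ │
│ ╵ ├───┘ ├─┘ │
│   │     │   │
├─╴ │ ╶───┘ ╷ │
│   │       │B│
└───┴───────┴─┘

Manhattan distance: |7 - 0| + |6 - 0| = 13
Actual path length: 17
Extra steps: 17 - 13 = 4

Solution:

┌───────┬─────┐
│A      │     │
│ ╶───┐ │ ╶─┐ │
│↳ → ↓│ │   │ │
│ ╶─┐ │ │ ╷ │ │
│   │↓│ │ │ │ │
│ ┌─┘ │ └─┘ │ │
│ │↓ ↲│     │ │
│ │ ╶─┼─────┴─┤
│ │↳ ↓│↱ → → ↓│
│ ├─┐ ╵ ┌─┐ ╷ │
│ │ │↳ ↑│ │ │↓│
│ ╵ ├───┘ ├─┘ │
│   │     │  ↓│
├─╴ │ ╶───┘ ╷ │
│   │       │B│
└───┴───────┴─┘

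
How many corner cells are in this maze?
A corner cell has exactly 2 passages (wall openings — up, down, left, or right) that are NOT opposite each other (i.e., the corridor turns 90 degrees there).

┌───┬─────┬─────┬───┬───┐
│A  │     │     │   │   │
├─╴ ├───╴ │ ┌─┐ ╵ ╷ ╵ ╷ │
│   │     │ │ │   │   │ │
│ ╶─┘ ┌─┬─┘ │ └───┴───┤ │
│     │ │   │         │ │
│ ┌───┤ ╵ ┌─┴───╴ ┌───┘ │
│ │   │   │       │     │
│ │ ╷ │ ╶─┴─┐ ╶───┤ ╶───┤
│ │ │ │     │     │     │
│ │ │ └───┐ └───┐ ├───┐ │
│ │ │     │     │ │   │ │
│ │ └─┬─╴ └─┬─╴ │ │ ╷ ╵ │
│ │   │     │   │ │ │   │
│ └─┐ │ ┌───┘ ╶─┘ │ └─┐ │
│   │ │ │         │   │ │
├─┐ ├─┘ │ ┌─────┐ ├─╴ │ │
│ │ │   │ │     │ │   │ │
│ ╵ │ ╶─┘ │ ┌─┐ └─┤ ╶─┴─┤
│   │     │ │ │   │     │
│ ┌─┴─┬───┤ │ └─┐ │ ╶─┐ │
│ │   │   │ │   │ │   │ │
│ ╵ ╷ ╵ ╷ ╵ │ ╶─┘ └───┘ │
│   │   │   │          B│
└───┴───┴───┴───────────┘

Counting corner cells (2 non-opposite passages):
Total corners: 74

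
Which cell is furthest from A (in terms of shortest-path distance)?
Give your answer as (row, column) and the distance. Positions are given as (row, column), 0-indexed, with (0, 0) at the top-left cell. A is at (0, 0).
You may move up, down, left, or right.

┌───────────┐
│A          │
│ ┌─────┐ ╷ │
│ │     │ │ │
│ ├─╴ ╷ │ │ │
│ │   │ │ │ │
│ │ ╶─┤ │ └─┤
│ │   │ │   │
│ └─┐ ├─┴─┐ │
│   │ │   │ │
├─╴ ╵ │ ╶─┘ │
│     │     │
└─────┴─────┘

Computing BFS distances from A to all cells:
Furthest cell: (3, 3)
Distance: 16 steps

Path from A to the furthest cell:

┌───────────┐
│A          │
│ ┌─────┐ ╷ │
│↓│  ↱ ↓│ │ │
│ ├─╴ ╷ │ │ │
│↓│↱ ↑│↓│ │ │
│ │ ╶─┤ │ └─┤
│↓│↑ ↰│B│   │
│ └─┐ ├─┴─┐ │
│↳ ↓│↑│   │ │
├─╴ ╵ │ ╶─┘ │
│  ↳ ↑│     │
└─────┴─────┘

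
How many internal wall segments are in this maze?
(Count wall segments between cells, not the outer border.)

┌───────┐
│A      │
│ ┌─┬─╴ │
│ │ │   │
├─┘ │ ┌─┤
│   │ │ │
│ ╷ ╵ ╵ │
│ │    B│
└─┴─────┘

Counting internal wall segments:
Total internal walls: 9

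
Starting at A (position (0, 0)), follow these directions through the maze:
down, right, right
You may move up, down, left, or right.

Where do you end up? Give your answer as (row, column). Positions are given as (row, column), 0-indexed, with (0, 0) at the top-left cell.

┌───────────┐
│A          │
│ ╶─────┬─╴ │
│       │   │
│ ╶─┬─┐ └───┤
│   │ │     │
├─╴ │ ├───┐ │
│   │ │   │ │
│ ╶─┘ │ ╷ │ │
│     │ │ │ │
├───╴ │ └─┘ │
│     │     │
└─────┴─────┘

Following directions step by step:
Start: (0, 0)
  down: (0, 0) → (1, 0)
  right: (1, 0) → (1, 1)
  right: (1, 1) → (1, 2)
Final position: (1, 2)

Path taken:

┌───────────┐
│A          │
│ ╶─────┬─╴ │
│↳ → B  │   │
│ ╶─┬─┐ └───┤
│   │ │     │
├─╴ │ ├───┐ │
│   │ │   │ │
│ ╶─┘ │ ╷ │ │
│     │ │ │ │
├───╴ │ └─┘ │
│     │     │
└─────┴─────┘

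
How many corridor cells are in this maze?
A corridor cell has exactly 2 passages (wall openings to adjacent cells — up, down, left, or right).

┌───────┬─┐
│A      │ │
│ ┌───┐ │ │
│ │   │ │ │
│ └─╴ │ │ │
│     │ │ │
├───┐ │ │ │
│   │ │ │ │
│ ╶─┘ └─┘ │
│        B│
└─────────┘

Counting cells with exactly 2 passages:
Total corridor cells: 19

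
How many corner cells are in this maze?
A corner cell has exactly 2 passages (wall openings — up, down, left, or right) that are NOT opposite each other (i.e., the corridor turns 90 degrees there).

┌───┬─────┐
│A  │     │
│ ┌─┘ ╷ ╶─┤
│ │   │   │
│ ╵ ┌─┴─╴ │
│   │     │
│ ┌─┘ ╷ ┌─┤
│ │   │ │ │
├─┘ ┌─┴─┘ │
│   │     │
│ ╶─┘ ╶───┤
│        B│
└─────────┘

Counting corner cells (2 non-opposite passages):
Total corners: 16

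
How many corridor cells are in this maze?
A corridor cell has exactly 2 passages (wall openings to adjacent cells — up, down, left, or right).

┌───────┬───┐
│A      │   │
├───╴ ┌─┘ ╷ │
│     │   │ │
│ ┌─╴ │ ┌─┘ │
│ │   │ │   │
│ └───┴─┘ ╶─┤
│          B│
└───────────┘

Counting cells with exactly 2 passages:
Total corridor cells: 16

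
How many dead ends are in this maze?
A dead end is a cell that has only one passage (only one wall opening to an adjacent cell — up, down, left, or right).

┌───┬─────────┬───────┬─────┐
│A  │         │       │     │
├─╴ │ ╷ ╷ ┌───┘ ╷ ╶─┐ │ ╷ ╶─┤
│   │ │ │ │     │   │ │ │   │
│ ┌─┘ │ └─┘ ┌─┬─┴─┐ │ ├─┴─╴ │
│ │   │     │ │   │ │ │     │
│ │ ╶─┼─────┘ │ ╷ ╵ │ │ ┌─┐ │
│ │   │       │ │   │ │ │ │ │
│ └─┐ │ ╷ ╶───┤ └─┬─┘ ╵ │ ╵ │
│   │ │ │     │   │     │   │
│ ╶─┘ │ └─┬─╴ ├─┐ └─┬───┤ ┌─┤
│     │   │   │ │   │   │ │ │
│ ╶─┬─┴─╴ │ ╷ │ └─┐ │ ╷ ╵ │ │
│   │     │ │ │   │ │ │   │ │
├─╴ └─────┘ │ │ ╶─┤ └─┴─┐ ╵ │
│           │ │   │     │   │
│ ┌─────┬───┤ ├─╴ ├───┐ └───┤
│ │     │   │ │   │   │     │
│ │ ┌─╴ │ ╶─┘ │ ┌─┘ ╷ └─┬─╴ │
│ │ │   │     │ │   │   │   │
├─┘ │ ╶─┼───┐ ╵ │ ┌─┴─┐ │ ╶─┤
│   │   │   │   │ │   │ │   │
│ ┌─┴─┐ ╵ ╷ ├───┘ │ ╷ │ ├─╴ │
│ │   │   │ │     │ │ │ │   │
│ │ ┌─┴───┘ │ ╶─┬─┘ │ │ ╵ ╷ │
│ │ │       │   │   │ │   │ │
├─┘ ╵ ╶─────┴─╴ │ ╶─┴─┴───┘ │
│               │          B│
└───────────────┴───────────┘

Checking each cell for number of passages:

Dead ends found at positions:
  (0, 0)
  (0, 6)
  (0, 13)
  (1, 4)
  (1, 11)
  (2, 6)
  (3, 12)
  (4, 1)
  (4, 9)
  (5, 7)
  (5, 13)
  (6, 2)
  (6, 8)
  (6, 10)
  (8, 5)
  (9, 0)
  (11, 2)
  (12, 0)
  (12, 10)
  (13, 0)
Total dead ends: 20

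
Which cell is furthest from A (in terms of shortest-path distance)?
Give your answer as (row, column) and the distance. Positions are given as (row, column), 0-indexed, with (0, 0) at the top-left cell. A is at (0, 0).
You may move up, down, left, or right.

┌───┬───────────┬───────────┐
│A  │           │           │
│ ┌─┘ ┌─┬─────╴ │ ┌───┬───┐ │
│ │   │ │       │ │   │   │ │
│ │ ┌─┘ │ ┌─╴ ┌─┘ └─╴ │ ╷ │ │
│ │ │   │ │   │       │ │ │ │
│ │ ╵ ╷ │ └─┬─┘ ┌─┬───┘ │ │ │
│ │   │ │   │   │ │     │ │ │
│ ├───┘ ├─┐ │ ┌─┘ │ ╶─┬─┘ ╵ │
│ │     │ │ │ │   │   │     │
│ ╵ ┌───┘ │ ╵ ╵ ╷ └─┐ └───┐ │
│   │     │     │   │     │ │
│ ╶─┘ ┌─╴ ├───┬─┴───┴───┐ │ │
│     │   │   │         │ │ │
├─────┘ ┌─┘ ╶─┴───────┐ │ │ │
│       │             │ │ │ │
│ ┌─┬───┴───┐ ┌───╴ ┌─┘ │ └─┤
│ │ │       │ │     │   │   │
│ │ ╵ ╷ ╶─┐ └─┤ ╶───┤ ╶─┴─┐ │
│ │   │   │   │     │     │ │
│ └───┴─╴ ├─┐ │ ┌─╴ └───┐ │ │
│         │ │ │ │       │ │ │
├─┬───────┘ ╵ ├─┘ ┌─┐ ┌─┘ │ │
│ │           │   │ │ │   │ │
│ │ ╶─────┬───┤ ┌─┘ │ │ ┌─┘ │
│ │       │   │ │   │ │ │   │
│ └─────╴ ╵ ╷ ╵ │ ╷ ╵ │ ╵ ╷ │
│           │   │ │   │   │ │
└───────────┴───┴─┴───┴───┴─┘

Computing BFS distances from A to all cells:
Furthest cell: (6, 7)
Distance: 89 steps

Path from A to the furthest cell:

┌───┬───────────┬───────────┐
│A  │↱ → → → → ↓│↱ → → → → ↓│
│ ┌─┘ ┌─┬─────╴ │ ┌───┬───┐ │
│↓│↱ ↑│ │↓ ← ← ↲│↑│   │↓ ↰│↓│
│ │ ┌─┘ │ ┌─╴ ┌─┘ └─╴ │ ╷ │ │
│↓│↑│↓ ↰│↓│   │↱ ↑    │↓│↑│↓│
│ │ ╵ ╷ │ └─┬─┘ ┌─┬───┘ │ │ │
│↓│↑ ↲│↑│↳ ↓│↱ ↑│ │↓ ← ↲│↑│↓│
│ ├───┘ ├─┐ │ ┌─┘ │ ╶─┬─┘ ╵ │
│↓│↱ → ↑│ │↓│↑│   │↳ ↓│  ↑ ↲│
│ ╵ ┌───┘ │ ╵ ╵ ╷ └─┐ └───┐ │
│↳ ↑│     │↳ ↑  │   │↳ → ↓│ │
│ ╶─┘ ┌─╴ ├───┬─┴───┴───┐ │ │
│     │   │   │B ← ← ← ↰│↓│ │
├─────┘ ┌─┘ ╶─┴───────┐ │ │ │
│       │             │↑│↓│ │
│ ┌─┬───┴───┐ ┌───╴ ┌─┘ │ └─┤
│ │ │       │ │     │↱ ↑│↳ ↓│
│ │ ╵ ╷ ╶─┐ └─┤ ╶───┤ ╶─┴─┐ │
│ │   │   │   │     │↑ ← ↰│↓│
│ └───┴─╴ ├─┐ │ ┌─╴ └───┐ │ │
│         │ │ │ │       │↑│↓│
├─┬───────┘ ╵ ├─┘ ┌─┐ ┌─┘ │ │
│ │           │   │ │ │↱ ↑│↓│
│ │ ╶─────┬───┤ ┌─┘ │ │ ┌─┘ │
│ │       │   │ │   │ │↑│↓ ↲│
│ └─────╴ ╵ ╷ ╵ │ ╷ ╵ │ ╵ ╷ │
│           │   │ │   │↑ ↲│ │
└───────────┴───┴─┴───┴───┴─┘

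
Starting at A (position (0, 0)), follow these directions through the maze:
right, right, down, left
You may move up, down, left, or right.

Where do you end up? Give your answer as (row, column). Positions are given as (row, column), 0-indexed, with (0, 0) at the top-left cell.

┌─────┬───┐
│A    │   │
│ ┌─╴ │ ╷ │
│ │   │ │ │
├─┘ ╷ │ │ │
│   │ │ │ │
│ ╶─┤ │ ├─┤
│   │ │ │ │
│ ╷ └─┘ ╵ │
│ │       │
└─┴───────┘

Following directions step by step:
Start: (0, 0)
  right: (0, 0) → (0, 1)
  right: (0, 1) → (0, 2)
  down: (0, 2) → (1, 2)
  left: (1, 2) → (1, 1)
Final position: (1, 1)

Path taken:

┌─────┬───┐
│A → ↓│   │
│ ┌─╴ │ ╷ │
│ │B ↲│ │ │
├─┘ ╷ │ │ │
│   │ │ │ │
│ ╶─┤ │ ├─┤
│   │ │ │ │
│ ╷ └─┘ ╵ │
│ │       │
└─┴───────┘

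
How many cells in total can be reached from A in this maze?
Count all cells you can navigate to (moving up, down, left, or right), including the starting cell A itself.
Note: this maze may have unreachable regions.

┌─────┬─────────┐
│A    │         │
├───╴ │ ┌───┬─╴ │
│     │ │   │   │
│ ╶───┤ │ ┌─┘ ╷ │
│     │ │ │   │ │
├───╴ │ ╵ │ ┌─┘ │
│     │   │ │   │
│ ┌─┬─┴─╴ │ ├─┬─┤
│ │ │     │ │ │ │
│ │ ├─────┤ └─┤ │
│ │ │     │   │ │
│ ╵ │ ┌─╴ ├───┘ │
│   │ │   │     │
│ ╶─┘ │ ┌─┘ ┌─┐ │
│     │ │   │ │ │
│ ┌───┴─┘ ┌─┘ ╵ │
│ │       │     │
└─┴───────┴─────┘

Using BFS/flood-fill to find all reachable cells from A:
Maze size: 9 × 8 = 72 total cells
43 cell(s) are walled off and cannot be reached from A.
Reachable cells: 29

Reachable region (· marks reachable cells):

┌─────┬─────────┐
│A · ·│         │
├───╴ │ ┌───┬─╴ │
│· · ·│ │   │   │
│ ╶───┤ │ ┌─┘ ╷ │
│· · ·│ │ │   │ │
├───╴ │ ╵ │ ┌─┘ │
│· · ·│   │ │   │
│ ┌─┬─┴─╴ │ ├─┬─┤
│·│·│     │ │ │ │
│ │ ├─────┤ └─┤ │
│·│·│· · ·│   │ │
│ ╵ │ ┌─╴ ├───┘ │
│· ·│·│· ·│     │
│ ╶─┘ │ ┌─┘ ┌─┐ │
│· · ·│·│   │ │ │
│ ┌───┴─┘ ┌─┘ ╵ │
│·│       │     │
└─┴───────┴─────┘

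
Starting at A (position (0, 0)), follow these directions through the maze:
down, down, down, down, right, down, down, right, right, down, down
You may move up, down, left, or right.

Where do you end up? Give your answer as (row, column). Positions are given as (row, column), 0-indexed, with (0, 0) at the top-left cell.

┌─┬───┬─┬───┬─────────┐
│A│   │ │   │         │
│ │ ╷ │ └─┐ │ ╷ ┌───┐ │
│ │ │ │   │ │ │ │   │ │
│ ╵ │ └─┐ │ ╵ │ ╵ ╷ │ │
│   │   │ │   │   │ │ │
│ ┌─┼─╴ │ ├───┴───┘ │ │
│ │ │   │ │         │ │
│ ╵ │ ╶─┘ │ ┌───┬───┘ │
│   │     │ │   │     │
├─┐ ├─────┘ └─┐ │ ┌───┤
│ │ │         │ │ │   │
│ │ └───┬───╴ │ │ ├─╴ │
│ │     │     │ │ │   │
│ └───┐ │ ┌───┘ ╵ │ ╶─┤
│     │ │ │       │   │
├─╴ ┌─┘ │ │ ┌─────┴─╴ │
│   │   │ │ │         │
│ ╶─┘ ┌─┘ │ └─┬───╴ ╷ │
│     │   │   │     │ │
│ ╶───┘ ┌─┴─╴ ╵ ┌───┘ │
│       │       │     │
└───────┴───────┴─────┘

Following directions step by step:
Start: (0, 0)
  down: (0, 0) → (1, 0)
  down: (1, 0) → (2, 0)
  down: (2, 0) → (3, 0)
  down: (3, 0) → (4, 0)
  right: (4, 0) → (4, 1)
  down: (4, 1) → (5, 1)
  down: (5, 1) → (6, 1)
  right: (6, 1) → (6, 2)
  right: (6, 2) → (6, 3)
  down: (6, 3) → (7, 3)
  down: (7, 3) → (8, 3)
Final position: (8, 3)

Path taken:

┌─┬───┬─┬───┬─────────┐
│A│   │ │   │         │
│ │ ╷ │ └─┐ │ ╷ ┌───┐ │
│↓│ │ │   │ │ │ │   │ │
│ ╵ │ └─┐ │ ╵ │ ╵ ╷ │ │
│↓  │   │ │   │   │ │ │
│ ┌─┼─╴ │ ├───┴───┘ │ │
│↓│ │   │ │         │ │
│ ╵ │ ╶─┘ │ ┌───┬───┘ │
│↳ ↓│     │ │   │     │
├─┐ ├─────┘ └─┐ │ ┌───┤
│ │↓│         │ │ │   │
│ │ └───┬───╴ │ │ ├─╴ │
│ │↳ → ↓│     │ │ │   │
│ └───┐ │ ┌───┘ ╵ │ ╶─┤
│     │↓│ │       │   │
├─╴ ┌─┘ │ │ ┌─────┴─╴ │
│   │  B│ │ │         │
│ ╶─┘ ┌─┘ │ └─┬───╴ ╷ │
│     │   │   │     │ │
│ ╶───┘ ┌─┴─╴ ╵ ┌───┘ │
│       │       │     │
└───────┴───────┴─────┘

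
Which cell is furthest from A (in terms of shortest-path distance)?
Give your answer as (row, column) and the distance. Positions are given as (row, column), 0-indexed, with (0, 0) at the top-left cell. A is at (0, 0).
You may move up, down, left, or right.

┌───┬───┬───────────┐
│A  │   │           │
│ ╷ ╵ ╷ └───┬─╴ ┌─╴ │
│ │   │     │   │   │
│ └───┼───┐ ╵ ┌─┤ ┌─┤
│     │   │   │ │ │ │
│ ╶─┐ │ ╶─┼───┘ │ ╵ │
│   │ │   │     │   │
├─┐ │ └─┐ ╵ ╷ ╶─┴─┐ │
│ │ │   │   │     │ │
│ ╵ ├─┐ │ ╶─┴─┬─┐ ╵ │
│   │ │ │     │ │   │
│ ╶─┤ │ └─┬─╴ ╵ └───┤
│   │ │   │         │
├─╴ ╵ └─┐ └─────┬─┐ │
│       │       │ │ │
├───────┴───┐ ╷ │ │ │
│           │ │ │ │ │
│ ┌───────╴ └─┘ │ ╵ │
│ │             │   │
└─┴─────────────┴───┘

Computing BFS distances from A to all cells:
Furthest cell: (7, 8)
Distance: 43 steps

Path from A to the furthest cell:

┌───┬───┬───────────┐
│A ↓│↱ ↓│      ↱ → ↓│
│ ╷ ╵ ╷ └───┬─╴ ┌─╴ │
│ │↳ ↑│↳ → ↓│↱ ↑│↓ ↲│
│ └───┼───┐ ╵ ┌─┤ ┌─┤
│     │   │↳ ↑│ │↓│ │
│ ╶─┐ │ ╶─┼───┘ │ ╵ │
│   │ │   │↓ ↰  │↳ ↓│
├─┐ │ └─┐ ╵ ╷ ╶─┴─┐ │
│ │ │   │↓ ↲│↑ ← ↰│↓│
│ ╵ ├─┐ │ ╶─┴─┬─┐ ╵ │
│   │ │ │↳ → ↓│ │↑ ↲│
│ ╶─┤ │ └─┬─╴ ╵ └───┤
│   │ │   │  ↳ → → ↓│
├─╴ ╵ └─┐ └─────┬─┐ │
│       │       │B│↓│
├───────┴───┐ ╷ │ │ │
│           │ │ │↑│↓│
│ ┌───────╴ └─┘ │ ╵ │
│ │             │↑ ↲│
└─┴─────────────┴───┘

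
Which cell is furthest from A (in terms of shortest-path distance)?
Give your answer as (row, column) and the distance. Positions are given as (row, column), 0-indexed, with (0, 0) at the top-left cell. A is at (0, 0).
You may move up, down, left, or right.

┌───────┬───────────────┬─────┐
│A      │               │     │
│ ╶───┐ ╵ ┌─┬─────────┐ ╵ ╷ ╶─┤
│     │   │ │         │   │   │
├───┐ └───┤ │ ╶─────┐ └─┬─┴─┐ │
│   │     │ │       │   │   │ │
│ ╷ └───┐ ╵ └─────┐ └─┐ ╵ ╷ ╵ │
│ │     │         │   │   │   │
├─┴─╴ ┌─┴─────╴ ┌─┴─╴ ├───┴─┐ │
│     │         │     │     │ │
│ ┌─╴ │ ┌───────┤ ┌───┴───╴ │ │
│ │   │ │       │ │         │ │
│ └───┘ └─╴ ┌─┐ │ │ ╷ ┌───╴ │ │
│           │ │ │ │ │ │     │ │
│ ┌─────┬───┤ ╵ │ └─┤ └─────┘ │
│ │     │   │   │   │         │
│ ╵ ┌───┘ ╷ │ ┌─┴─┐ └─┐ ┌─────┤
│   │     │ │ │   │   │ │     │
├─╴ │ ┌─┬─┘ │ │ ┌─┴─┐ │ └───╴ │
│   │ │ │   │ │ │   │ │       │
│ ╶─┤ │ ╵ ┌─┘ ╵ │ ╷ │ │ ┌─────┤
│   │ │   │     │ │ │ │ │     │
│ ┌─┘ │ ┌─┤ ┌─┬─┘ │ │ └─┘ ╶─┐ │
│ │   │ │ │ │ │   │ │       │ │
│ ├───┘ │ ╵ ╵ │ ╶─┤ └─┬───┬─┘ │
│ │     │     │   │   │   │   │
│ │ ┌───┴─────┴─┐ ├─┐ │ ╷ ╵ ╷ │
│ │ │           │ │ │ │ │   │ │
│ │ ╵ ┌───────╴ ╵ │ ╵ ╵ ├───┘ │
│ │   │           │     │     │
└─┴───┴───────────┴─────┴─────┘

Computing BFS distances from A to all cells:
Furthest cell: (11, 1)
Distance: 108 steps

Path from A to the furthest cell:

┌───────┬───────────────┬─────┐
│A → → ↓│↱ → → → → → → ↓│↱ ↓  │
│ ╶───┐ ╵ ┌─┬─────────┐ ╵ ╷ ╶─┤
│     │↳ ↑│ │↓ ← ← ← ↰│↳ ↑│↳ ↓│
├───┐ └───┤ │ ╶─────┐ └─┬─┴─┐ │
│   │     │ │↳ → → ↓│↑ ↰│↓ ↰│↓│
│ ╷ └───┐ ╵ └─────┐ └─┐ ╵ ╷ ╵ │
│ │     │         │↳ ↓│↑ ↲│↑ ↲│
├─┴─╴ ┌─┴─────╴ ┌─┴─╴ ├───┴─┐ │
│     │         │↓ ← ↲│     │ │
│ ┌─╴ │ ┌───────┤ ┌───┴───╴ │ │
│ │   │ │       │↓│         │ │
│ └───┘ └─╴ ┌─┐ │ │ ╷ ┌───╴ │ │
│           │ │ │↓│ │ │     │ │
│ ┌─────┬───┤ ╵ │ └─┤ └─────┘ │
│ │     │↓ ↰│   │↳ ↓│         │
│ ╵ ┌───┘ ╷ │ ┌─┴─┐ └─┐ ┌─────┤
│   │↓ ← ↲│↑│ │   │↳ ↓│ │     │
├─╴ │ ┌─┬─┘ │ │ ┌─┴─┐ │ └───╴ │
│   │↓│ │↱ ↑│ │ │↓ ↰│↓│       │
│ ╶─┤ │ ╵ ┌─┘ ╵ │ ╷ │ │ ┌─────┤
│   │↓│↱ ↑│     │↓│↑│↓│ │↱ → ↓│
│ ┌─┘ │ ┌─┤ ┌─┬─┘ │ │ └─┘ ╶─┐ │
│ │B ↲│↑│ │ │ │↓ ↲│↑│↳ → ↑  │↓│
│ ├───┘ │ ╵ ╵ │ ╶─┤ └─┬───┬─┘ │
│ │↱ → ↑│     │↳ ↓│↑ ↰│↓ ↰│↓ ↲│
│ │ ┌───┴─────┴─┐ ├─┐ │ ╷ ╵ ╷ │
│ │↑│↓ ← ← ← ← ↰│↓│ │↑│↓│↑ ↲│ │
│ │ ╵ ┌───────╴ ╵ │ ╵ ╵ ├───┘ │
│ │↑ ↲│        ↑ ↲│  ↑ ↲│     │
└─┴───┴───────────┴─────┴─────┘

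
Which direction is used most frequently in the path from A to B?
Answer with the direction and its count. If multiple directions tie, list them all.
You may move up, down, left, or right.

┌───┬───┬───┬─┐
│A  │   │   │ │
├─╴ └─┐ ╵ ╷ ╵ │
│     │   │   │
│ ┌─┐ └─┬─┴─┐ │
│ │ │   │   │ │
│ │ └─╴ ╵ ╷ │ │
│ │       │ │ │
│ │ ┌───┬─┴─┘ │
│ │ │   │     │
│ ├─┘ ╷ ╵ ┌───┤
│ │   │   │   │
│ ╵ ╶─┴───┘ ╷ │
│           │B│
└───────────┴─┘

Directions: right, down, left, down, down, down, down, down, right, right, right, right, right, up, right, down
Counts: {'right': 7, 'down': 7, 'left': 1, 'up': 1}
Most common: down and right (tied at 7 times each)

Solution:

┌───┬───┬───┬─┐
│A ↓│   │   │ │
├─╴ └─┐ ╵ ╷ ╵ │
│↓ ↲  │   │   │
│ ┌─┐ └─┬─┴─┐ │
│↓│ │   │   │ │
│ │ └─╴ ╵ ╷ │ │
│↓│       │ │ │
│ │ ┌───┬─┴─┘ │
│↓│ │   │     │
│ ├─┘ ╷ ╵ ┌───┤
│↓│   │   │↱ ↓│
│ ╵ ╶─┴───┘ ╷ │
│↳ → → → → ↑│B│
└───────────┴─┘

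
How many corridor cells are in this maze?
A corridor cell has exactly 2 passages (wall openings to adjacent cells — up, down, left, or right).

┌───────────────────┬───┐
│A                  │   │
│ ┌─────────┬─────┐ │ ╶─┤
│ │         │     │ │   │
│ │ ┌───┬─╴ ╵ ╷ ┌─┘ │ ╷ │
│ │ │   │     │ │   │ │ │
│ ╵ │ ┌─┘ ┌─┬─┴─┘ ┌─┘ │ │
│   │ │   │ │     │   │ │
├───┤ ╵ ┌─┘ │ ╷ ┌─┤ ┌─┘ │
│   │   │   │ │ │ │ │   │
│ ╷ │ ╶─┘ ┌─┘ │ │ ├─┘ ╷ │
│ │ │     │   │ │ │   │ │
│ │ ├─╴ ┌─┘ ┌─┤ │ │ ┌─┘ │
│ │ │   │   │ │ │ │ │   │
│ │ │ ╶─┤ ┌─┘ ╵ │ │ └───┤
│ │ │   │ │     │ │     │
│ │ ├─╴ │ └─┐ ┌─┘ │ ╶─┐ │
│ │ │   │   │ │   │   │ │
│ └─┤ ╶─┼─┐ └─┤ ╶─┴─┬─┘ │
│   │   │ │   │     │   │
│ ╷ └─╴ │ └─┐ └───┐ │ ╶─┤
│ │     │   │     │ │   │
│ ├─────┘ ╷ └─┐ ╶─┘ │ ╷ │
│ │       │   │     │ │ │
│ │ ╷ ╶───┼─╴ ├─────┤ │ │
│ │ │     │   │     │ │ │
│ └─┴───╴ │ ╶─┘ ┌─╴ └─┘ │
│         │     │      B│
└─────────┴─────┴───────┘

Counting cells with exactly 2 passages:
Total corridor cells: 135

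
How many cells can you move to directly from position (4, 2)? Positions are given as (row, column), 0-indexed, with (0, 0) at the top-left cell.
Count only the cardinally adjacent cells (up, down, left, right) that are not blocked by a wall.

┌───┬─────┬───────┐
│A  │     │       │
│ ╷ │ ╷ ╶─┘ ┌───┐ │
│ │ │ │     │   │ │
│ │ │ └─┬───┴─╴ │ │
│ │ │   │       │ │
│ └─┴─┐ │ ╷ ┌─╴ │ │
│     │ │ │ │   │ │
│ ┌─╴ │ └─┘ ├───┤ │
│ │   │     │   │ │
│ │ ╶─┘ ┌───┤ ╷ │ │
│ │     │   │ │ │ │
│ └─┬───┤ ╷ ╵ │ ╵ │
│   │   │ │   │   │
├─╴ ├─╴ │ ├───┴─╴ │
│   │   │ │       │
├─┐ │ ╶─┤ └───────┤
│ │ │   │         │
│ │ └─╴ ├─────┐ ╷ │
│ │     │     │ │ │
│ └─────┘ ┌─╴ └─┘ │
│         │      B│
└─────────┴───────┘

Checking passable neighbors of (4, 2):
Neighbors: (3, 2), (4, 1)
Count: 2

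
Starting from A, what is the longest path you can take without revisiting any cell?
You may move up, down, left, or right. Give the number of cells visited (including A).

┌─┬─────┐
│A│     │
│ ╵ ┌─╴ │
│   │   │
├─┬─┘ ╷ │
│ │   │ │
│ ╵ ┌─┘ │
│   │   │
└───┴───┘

Finding longest simple path using DFS:
Start: (0, 0)
Longest path visits 13 cells
Path: A → down → right → up → right → right → down → left → down → left → down → left → up

Solution:

┌─┬─────┐
│A│↱ → ↓│
│ ╵ ┌─╴ │
│↳ ↑│↓ ↲│
├─┬─┘ ╷ │
│B│↓ ↲│ │
│ ╵ ┌─┘ │
│↑ ↲│   │
└───┴───┘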